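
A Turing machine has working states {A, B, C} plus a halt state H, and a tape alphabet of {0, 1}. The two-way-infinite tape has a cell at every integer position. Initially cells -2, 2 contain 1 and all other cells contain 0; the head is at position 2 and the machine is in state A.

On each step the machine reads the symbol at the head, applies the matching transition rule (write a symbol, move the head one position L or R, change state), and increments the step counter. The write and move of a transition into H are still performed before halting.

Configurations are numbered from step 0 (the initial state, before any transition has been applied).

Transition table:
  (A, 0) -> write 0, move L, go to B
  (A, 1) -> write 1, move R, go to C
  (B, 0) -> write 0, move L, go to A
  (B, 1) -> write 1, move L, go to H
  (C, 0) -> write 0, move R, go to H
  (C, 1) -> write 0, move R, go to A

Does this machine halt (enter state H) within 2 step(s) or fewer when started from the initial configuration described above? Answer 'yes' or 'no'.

Answer: yes

Derivation:
Step 1: in state A at pos 2, read 1 -> (A,1)->write 1,move R,goto C. Now: state=C, head=3, tape[-3..4]=01000100 (head:       ^)
Step 2: in state C at pos 3, read 0 -> (C,0)->write 0,move R,goto H. Now: state=H, head=4, tape[-3..5]=010001000 (head:        ^)
State H reached at step 2; 2 <= 2 -> yes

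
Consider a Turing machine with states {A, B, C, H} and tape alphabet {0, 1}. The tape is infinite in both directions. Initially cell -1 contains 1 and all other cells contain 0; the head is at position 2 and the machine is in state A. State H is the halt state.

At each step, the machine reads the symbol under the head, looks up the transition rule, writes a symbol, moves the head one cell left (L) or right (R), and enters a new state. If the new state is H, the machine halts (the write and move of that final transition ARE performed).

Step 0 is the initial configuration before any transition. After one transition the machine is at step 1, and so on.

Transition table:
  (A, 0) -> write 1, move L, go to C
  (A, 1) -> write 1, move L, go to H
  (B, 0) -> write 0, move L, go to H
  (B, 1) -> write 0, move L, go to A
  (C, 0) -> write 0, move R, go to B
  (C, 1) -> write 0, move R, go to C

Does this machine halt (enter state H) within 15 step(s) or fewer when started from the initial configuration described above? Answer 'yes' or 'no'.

Answer: yes

Derivation:
Step 1: in state A at pos 2, read 0 -> (A,0)->write 1,move L,goto C. Now: state=C, head=1, tape[-2..3]=010010 (head:    ^)
Step 2: in state C at pos 1, read 0 -> (C,0)->write 0,move R,goto B. Now: state=B, head=2, tape[-2..3]=010010 (head:     ^)
Step 3: in state B at pos 2, read 1 -> (B,1)->write 0,move L,goto A. Now: state=A, head=1, tape[-2..3]=010000 (head:    ^)
Step 4: in state A at pos 1, read 0 -> (A,0)->write 1,move L,goto C. Now: state=C, head=0, tape[-2..3]=010100 (head:   ^)
Step 5: in state C at pos 0, read 0 -> (C,0)->write 0,move R,goto B. Now: state=B, head=1, tape[-2..3]=010100 (head:    ^)
Step 6: in state B at pos 1, read 1 -> (B,1)->write 0,move L,goto A. Now: state=A, head=0, tape[-2..3]=010000 (head:   ^)
Step 7: in state A at pos 0, read 0 -> (A,0)->write 1,move L,goto C. Now: state=C, head=-1, tape[-2..3]=011000 (head:  ^)
Step 8: in state C at pos -1, read 1 -> (C,1)->write 0,move R,goto C. Now: state=C, head=0, tape[-2..3]=001000 (head:   ^)
Step 9: in state C at pos 0, read 1 -> (C,1)->write 0,move R,goto C. Now: state=C, head=1, tape[-2..3]=000000 (head:    ^)
Step 10: in state C at pos 1, read 0 -> (C,0)->write 0,move R,goto B. Now: state=B, head=2, tape[-2..3]=000000 (head:     ^)
Step 11: in state B at pos 2, read 0 -> (B,0)->write 0,move L,goto H. Now: state=H, head=1, tape[-2..3]=000000 (head:    ^)
State H reached at step 11; 11 <= 15 -> yes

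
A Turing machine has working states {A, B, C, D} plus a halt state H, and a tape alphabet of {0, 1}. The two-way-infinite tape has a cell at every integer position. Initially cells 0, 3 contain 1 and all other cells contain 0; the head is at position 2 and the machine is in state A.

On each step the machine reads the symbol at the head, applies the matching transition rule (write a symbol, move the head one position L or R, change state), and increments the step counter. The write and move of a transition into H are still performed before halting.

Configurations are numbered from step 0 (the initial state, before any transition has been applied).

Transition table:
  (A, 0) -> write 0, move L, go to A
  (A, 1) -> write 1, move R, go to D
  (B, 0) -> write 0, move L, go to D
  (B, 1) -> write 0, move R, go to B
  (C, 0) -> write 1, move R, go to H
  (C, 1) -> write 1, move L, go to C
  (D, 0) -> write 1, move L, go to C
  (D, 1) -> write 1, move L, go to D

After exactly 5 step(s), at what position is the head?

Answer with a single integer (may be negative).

Step 1: in state A at pos 2, read 0 -> (A,0)->write 0,move L,goto A. Now: state=A, head=1, tape[-1..4]=010010 (head:   ^)
Step 2: in state A at pos 1, read 0 -> (A,0)->write 0,move L,goto A. Now: state=A, head=0, tape[-1..4]=010010 (head:  ^)
Step 3: in state A at pos 0, read 1 -> (A,1)->write 1,move R,goto D. Now: state=D, head=1, tape[-1..4]=010010 (head:   ^)
Step 4: in state D at pos 1, read 0 -> (D,0)->write 1,move L,goto C. Now: state=C, head=0, tape[-1..4]=011010 (head:  ^)
Step 5: in state C at pos 0, read 1 -> (C,1)->write 1,move L,goto C. Now: state=C, head=-1, tape[-2..4]=0011010 (head:  ^)

Answer: -1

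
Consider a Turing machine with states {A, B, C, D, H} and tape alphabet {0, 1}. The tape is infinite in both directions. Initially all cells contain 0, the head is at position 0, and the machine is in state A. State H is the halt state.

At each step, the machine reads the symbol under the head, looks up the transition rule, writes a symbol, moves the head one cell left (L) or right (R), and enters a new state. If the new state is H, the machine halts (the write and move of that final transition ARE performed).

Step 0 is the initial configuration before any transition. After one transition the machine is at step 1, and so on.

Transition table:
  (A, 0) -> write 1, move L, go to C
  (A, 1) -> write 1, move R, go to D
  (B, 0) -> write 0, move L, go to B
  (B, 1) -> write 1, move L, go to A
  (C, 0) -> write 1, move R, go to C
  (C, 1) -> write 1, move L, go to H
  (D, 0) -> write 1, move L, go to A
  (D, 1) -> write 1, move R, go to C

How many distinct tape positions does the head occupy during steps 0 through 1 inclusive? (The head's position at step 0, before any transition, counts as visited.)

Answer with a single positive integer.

Step 1: in state A at pos 0, read 0 -> (A,0)->write 1,move L,goto C. Now: state=C, head=-1, tape[-2..1]=0010 (head:  ^)
Head positions at steps 0..1: starting at 0, distinct positions visited = {-1, 0} -> 2 position(s)

Answer: 2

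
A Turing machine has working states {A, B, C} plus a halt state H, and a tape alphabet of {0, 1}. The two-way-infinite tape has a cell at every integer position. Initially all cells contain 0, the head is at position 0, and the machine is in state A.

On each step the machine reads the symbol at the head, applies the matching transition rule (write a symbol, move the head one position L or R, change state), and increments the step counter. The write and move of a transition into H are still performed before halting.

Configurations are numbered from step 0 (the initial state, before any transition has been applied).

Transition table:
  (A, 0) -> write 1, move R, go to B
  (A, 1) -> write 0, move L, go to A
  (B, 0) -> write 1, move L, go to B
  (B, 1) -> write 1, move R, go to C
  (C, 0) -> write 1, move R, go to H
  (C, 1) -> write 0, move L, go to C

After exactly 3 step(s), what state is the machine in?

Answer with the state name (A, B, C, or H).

Answer: C

Derivation:
Step 1: in state A at pos 0, read 0 -> (A,0)->write 1,move R,goto B. Now: state=B, head=1, tape[-1..2]=0100 (head:   ^)
Step 2: in state B at pos 1, read 0 -> (B,0)->write 1,move L,goto B. Now: state=B, head=0, tape[-1..2]=0110 (head:  ^)
Step 3: in state B at pos 0, read 1 -> (B,1)->write 1,move R,goto C. Now: state=C, head=1, tape[-1..2]=0110 (head:   ^)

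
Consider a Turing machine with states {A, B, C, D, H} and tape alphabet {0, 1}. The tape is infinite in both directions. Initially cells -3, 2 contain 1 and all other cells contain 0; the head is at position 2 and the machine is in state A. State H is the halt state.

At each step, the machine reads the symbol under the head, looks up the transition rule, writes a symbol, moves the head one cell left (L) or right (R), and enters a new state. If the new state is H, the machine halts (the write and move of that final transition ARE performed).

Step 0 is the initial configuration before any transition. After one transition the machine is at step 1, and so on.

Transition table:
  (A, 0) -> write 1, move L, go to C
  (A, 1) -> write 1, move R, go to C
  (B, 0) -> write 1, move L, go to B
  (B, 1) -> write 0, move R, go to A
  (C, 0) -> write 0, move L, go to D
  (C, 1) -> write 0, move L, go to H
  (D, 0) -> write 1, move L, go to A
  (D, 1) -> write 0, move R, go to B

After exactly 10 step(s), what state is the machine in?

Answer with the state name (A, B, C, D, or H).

Step 1: in state A at pos 2, read 1 -> (A,1)->write 1,move R,goto C. Now: state=C, head=3, tape[-4..4]=010000100 (head:        ^)
Step 2: in state C at pos 3, read 0 -> (C,0)->write 0,move L,goto D. Now: state=D, head=2, tape[-4..4]=010000100 (head:       ^)
Step 3: in state D at pos 2, read 1 -> (D,1)->write 0,move R,goto B. Now: state=B, head=3, tape[-4..4]=010000000 (head:        ^)
Step 4: in state B at pos 3, read 0 -> (B,0)->write 1,move L,goto B. Now: state=B, head=2, tape[-4..4]=010000010 (head:       ^)
Step 5: in state B at pos 2, read 0 -> (B,0)->write 1,move L,goto B. Now: state=B, head=1, tape[-4..4]=010000110 (head:      ^)
Step 6: in state B at pos 1, read 0 -> (B,0)->write 1,move L,goto B. Now: state=B, head=0, tape[-4..4]=010001110 (head:     ^)
Step 7: in state B at pos 0, read 0 -> (B,0)->write 1,move L,goto B. Now: state=B, head=-1, tape[-4..4]=010011110 (head:    ^)
Step 8: in state B at pos -1, read 0 -> (B,0)->write 1,move L,goto B. Now: state=B, head=-2, tape[-4..4]=010111110 (head:   ^)
Step 9: in state B at pos -2, read 0 -> (B,0)->write 1,move L,goto B. Now: state=B, head=-3, tape[-4..4]=011111110 (head:  ^)
Step 10: in state B at pos -3, read 1 -> (B,1)->write 0,move R,goto A. Now: state=A, head=-2, tape[-4..4]=001111110 (head:   ^)

Answer: A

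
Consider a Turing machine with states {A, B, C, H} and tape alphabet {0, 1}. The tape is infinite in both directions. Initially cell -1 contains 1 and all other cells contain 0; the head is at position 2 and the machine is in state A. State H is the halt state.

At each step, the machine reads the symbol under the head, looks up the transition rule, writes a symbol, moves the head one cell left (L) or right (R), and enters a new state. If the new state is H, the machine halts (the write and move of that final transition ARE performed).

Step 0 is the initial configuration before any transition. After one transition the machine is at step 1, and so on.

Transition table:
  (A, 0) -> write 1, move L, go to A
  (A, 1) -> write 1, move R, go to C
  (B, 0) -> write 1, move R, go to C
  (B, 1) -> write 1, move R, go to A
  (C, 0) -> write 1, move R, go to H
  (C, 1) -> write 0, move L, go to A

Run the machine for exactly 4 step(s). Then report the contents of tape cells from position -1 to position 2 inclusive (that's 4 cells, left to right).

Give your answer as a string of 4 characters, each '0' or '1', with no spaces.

Answer: 1111

Derivation:
Step 1: in state A at pos 2, read 0 -> (A,0)->write 1,move L,goto A. Now: state=A, head=1, tape[-2..3]=010010 (head:    ^)
Step 2: in state A at pos 1, read 0 -> (A,0)->write 1,move L,goto A. Now: state=A, head=0, tape[-2..3]=010110 (head:   ^)
Step 3: in state A at pos 0, read 0 -> (A,0)->write 1,move L,goto A. Now: state=A, head=-1, tape[-2..3]=011110 (head:  ^)
Step 4: in state A at pos -1, read 1 -> (A,1)->write 1,move R,goto C. Now: state=C, head=0, tape[-2..3]=011110 (head:   ^)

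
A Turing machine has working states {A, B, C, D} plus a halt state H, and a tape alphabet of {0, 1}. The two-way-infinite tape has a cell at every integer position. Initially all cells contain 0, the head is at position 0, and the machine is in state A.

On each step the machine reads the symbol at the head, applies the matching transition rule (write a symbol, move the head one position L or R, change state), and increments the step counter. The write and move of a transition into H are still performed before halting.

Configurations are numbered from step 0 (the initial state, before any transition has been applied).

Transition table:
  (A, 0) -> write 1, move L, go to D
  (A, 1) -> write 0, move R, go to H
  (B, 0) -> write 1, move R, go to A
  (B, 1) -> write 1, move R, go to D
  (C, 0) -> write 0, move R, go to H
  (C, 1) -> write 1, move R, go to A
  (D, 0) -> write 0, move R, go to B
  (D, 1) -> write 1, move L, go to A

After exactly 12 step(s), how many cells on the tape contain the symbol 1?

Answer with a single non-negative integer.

Answer: 5

Derivation:
Step 1: in state A at pos 0, read 0 -> (A,0)->write 1,move L,goto D. Now: state=D, head=-1, tape[-2..1]=0010 (head:  ^)
Step 2: in state D at pos -1, read 0 -> (D,0)->write 0,move R,goto B. Now: state=B, head=0, tape[-2..1]=0010 (head:   ^)
Step 3: in state B at pos 0, read 1 -> (B,1)->write 1,move R,goto D. Now: state=D, head=1, tape[-2..2]=00100 (head:    ^)
Step 4: in state D at pos 1, read 0 -> (D,0)->write 0,move R,goto B. Now: state=B, head=2, tape[-2..3]=001000 (head:     ^)
Step 5: in state B at pos 2, read 0 -> (B,0)->write 1,move R,goto A. Now: state=A, head=3, tape[-2..4]=0010100 (head:      ^)
Step 6: in state A at pos 3, read 0 -> (A,0)->write 1,move L,goto D. Now: state=D, head=2, tape[-2..4]=0010110 (head:     ^)
Step 7: in state D at pos 2, read 1 -> (D,1)->write 1,move L,goto A. Now: state=A, head=1, tape[-2..4]=0010110 (head:    ^)
Step 8: in state A at pos 1, read 0 -> (A,0)->write 1,move L,goto D. Now: state=D, head=0, tape[-2..4]=0011110 (head:   ^)
Step 9: in state D at pos 0, read 1 -> (D,1)->write 1,move L,goto A. Now: state=A, head=-1, tape[-2..4]=0011110 (head:  ^)
Step 10: in state A at pos -1, read 0 -> (A,0)->write 1,move L,goto D. Now: state=D, head=-2, tape[-3..4]=00111110 (head:  ^)
Step 11: in state D at pos -2, read 0 -> (D,0)->write 0,move R,goto B. Now: state=B, head=-1, tape[-3..4]=00111110 (head:   ^)
Step 12: in state B at pos -1, read 1 -> (B,1)->write 1,move R,goto D. Now: state=D, head=0, tape[-3..4]=00111110 (head:    ^)
Cells containing 1 after step 12: {-1, 0, 1, 2, 3} -> 5 cell(s)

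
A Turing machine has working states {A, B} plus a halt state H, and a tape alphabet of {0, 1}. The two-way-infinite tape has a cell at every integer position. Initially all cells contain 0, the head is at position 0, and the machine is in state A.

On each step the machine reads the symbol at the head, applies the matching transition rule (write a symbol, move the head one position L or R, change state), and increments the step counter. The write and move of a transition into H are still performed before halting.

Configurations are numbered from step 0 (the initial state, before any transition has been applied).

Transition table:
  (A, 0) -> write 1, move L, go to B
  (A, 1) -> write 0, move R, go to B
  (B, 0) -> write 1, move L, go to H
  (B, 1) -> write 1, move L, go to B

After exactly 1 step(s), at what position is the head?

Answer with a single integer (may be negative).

Step 1: in state A at pos 0, read 0 -> (A,0)->write 1,move L,goto B. Now: state=B, head=-1, tape[-2..1]=0010 (head:  ^)

Answer: -1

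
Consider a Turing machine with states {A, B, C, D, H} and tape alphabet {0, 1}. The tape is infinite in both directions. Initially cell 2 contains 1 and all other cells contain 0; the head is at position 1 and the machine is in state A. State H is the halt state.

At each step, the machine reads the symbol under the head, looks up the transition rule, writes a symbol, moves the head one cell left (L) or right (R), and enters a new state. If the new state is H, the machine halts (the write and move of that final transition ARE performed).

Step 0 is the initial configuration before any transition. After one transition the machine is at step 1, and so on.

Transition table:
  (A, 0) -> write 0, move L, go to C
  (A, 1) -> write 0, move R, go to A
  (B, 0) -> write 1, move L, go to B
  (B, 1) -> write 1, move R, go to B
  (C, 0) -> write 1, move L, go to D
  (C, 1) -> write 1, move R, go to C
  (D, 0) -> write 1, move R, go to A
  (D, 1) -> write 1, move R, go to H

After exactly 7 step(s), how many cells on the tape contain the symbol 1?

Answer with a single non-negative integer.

Step 1: in state A at pos 1, read 0 -> (A,0)->write 0,move L,goto C. Now: state=C, head=0, tape[-1..3]=00010 (head:  ^)
Step 2: in state C at pos 0, read 0 -> (C,0)->write 1,move L,goto D. Now: state=D, head=-1, tape[-2..3]=001010 (head:  ^)
Step 3: in state D at pos -1, read 0 -> (D,0)->write 1,move R,goto A. Now: state=A, head=0, tape[-2..3]=011010 (head:   ^)
Step 4: in state A at pos 0, read 1 -> (A,1)->write 0,move R,goto A. Now: state=A, head=1, tape[-2..3]=010010 (head:    ^)
Step 5: in state A at pos 1, read 0 -> (A,0)->write 0,move L,goto C. Now: state=C, head=0, tape[-2..3]=010010 (head:   ^)
Step 6: in state C at pos 0, read 0 -> (C,0)->write 1,move L,goto D. Now: state=D, head=-1, tape[-2..3]=011010 (head:  ^)
Step 7: in state D at pos -1, read 1 -> (D,1)->write 1,move R,goto H. Now: state=H, head=0, tape[-2..3]=011010 (head:   ^)
Cells containing 1 after step 7: {-1, 0, 2} -> 3 cell(s)

Answer: 3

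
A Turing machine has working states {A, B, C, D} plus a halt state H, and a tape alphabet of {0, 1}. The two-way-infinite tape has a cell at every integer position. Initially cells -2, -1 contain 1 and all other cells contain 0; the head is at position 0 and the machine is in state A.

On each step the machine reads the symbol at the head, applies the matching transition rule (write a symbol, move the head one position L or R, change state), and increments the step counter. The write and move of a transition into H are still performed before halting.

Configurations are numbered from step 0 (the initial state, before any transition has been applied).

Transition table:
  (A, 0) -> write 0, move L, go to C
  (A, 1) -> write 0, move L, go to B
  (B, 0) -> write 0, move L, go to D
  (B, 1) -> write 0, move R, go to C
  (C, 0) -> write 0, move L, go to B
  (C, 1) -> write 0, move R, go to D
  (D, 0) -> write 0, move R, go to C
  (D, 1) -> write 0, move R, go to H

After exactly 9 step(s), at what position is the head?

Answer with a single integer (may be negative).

Answer: -1

Derivation:
Step 1: in state A at pos 0, read 0 -> (A,0)->write 0,move L,goto C. Now: state=C, head=-1, tape[-3..1]=01100 (head:   ^)
Step 2: in state C at pos -1, read 1 -> (C,1)->write 0,move R,goto D. Now: state=D, head=0, tape[-3..1]=01000 (head:    ^)
Step 3: in state D at pos 0, read 0 -> (D,0)->write 0,move R,goto C. Now: state=C, head=1, tape[-3..2]=010000 (head:     ^)
Step 4: in state C at pos 1, read 0 -> (C,0)->write 0,move L,goto B. Now: state=B, head=0, tape[-3..2]=010000 (head:    ^)
Step 5: in state B at pos 0, read 0 -> (B,0)->write 0,move L,goto D. Now: state=D, head=-1, tape[-3..2]=010000 (head:   ^)
Step 6: in state D at pos -1, read 0 -> (D,0)->write 0,move R,goto C. Now: state=C, head=0, tape[-3..2]=010000 (head:    ^)
Step 7: in state C at pos 0, read 0 -> (C,0)->write 0,move L,goto B. Now: state=B, head=-1, tape[-3..2]=010000 (head:   ^)
Step 8: in state B at pos -1, read 0 -> (B,0)->write 0,move L,goto D. Now: state=D, head=-2, tape[-3..2]=010000 (head:  ^)
Step 9: in state D at pos -2, read 1 -> (D,1)->write 0,move R,goto H. Now: state=H, head=-1, tape[-3..2]=000000 (head:   ^)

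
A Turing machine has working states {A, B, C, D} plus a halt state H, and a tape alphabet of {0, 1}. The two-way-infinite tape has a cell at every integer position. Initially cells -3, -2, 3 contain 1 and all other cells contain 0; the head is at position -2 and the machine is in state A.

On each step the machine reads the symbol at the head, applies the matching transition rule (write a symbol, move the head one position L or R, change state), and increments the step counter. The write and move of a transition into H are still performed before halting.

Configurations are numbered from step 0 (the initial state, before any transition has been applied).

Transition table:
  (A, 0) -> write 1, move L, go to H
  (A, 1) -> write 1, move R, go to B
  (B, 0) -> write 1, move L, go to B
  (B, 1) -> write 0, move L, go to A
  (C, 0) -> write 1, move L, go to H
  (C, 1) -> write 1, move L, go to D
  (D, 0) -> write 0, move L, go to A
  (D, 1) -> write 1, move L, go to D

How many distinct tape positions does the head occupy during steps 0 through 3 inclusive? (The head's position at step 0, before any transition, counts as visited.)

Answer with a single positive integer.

Answer: 3

Derivation:
Step 1: in state A at pos -2, read 1 -> (A,1)->write 1,move R,goto B. Now: state=B, head=-1, tape[-4..4]=011000010 (head:    ^)
Step 2: in state B at pos -1, read 0 -> (B,0)->write 1,move L,goto B. Now: state=B, head=-2, tape[-4..4]=011100010 (head:   ^)
Step 3: in state B at pos -2, read 1 -> (B,1)->write 0,move L,goto A. Now: state=A, head=-3, tape[-4..4]=010100010 (head:  ^)
Head positions at steps 0..3: starting at -2, distinct positions visited = {-3, -2, -1} -> 3 position(s)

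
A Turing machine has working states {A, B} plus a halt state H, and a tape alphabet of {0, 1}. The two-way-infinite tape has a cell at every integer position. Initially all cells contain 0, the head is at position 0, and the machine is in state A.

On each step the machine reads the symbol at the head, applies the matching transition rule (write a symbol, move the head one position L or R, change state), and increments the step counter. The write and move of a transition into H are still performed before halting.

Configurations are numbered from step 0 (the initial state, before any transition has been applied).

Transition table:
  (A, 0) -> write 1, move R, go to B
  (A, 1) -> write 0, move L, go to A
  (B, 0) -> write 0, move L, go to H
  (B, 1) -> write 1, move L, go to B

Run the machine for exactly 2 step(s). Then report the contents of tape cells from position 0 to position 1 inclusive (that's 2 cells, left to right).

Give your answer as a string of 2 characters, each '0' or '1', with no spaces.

Answer: 10

Derivation:
Step 1: in state A at pos 0, read 0 -> (A,0)->write 1,move R,goto B. Now: state=B, head=1, tape[-1..2]=0100 (head:   ^)
Step 2: in state B at pos 1, read 0 -> (B,0)->write 0,move L,goto H. Now: state=H, head=0, tape[-1..2]=0100 (head:  ^)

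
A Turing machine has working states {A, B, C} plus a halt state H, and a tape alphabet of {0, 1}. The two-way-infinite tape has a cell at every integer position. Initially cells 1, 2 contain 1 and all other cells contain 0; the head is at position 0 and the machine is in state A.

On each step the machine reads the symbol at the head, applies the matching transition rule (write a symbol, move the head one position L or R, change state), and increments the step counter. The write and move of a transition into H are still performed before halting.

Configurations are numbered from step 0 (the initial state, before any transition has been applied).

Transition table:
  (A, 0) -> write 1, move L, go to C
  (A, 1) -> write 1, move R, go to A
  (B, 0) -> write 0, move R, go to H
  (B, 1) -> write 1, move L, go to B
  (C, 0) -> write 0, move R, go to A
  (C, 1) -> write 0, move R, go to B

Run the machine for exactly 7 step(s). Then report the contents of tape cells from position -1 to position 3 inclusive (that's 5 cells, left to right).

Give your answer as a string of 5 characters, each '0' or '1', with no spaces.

Step 1: in state A at pos 0, read 0 -> (A,0)->write 1,move L,goto C. Now: state=C, head=-1, tape[-2..3]=001110 (head:  ^)
Step 2: in state C at pos -1, read 0 -> (C,0)->write 0,move R,goto A. Now: state=A, head=0, tape[-2..3]=001110 (head:   ^)
Step 3: in state A at pos 0, read 1 -> (A,1)->write 1,move R,goto A. Now: state=A, head=1, tape[-2..3]=001110 (head:    ^)
Step 4: in state A at pos 1, read 1 -> (A,1)->write 1,move R,goto A. Now: state=A, head=2, tape[-2..3]=001110 (head:     ^)
Step 5: in state A at pos 2, read 1 -> (A,1)->write 1,move R,goto A. Now: state=A, head=3, tape[-2..4]=0011100 (head:      ^)
Step 6: in state A at pos 3, read 0 -> (A,0)->write 1,move L,goto C. Now: state=C, head=2, tape[-2..4]=0011110 (head:     ^)
Step 7: in state C at pos 2, read 1 -> (C,1)->write 0,move R,goto B. Now: state=B, head=3, tape[-2..4]=0011010 (head:      ^)

Answer: 01101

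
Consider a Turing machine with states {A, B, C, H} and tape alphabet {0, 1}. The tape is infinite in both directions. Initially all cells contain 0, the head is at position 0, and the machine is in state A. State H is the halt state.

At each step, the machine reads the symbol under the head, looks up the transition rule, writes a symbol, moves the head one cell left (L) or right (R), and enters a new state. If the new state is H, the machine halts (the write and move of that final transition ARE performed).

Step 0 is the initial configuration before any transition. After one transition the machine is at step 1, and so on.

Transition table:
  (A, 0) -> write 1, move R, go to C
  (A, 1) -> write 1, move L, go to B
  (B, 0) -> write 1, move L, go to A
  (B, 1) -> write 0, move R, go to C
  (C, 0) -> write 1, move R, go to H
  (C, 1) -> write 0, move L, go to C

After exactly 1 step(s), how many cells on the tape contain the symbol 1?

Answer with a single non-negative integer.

Step 1: in state A at pos 0, read 0 -> (A,0)->write 1,move R,goto C. Now: state=C, head=1, tape[-1..2]=0100 (head:   ^)
Cells containing 1 after step 1: {0} -> 1 cell(s)

Answer: 1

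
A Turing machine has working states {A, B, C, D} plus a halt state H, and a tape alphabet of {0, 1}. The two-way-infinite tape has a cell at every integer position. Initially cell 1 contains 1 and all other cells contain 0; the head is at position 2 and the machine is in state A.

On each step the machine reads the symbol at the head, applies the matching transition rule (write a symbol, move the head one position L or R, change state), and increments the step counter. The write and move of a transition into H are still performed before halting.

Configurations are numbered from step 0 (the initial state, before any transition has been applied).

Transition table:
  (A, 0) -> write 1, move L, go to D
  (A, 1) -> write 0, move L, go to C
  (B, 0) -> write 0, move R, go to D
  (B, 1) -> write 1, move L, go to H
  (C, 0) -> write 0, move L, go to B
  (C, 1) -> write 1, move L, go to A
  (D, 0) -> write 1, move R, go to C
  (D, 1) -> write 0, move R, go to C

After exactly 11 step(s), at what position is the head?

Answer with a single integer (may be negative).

Step 1: in state A at pos 2, read 0 -> (A,0)->write 1,move L,goto D. Now: state=D, head=1, tape[0..3]=0110 (head:  ^)
Step 2: in state D at pos 1, read 1 -> (D,1)->write 0,move R,goto C. Now: state=C, head=2, tape[0..3]=0010 (head:   ^)
Step 3: in state C at pos 2, read 1 -> (C,1)->write 1,move L,goto A. Now: state=A, head=1, tape[0..3]=0010 (head:  ^)
Step 4: in state A at pos 1, read 0 -> (A,0)->write 1,move L,goto D. Now: state=D, head=0, tape[-1..3]=00110 (head:  ^)
Step 5: in state D at pos 0, read 0 -> (D,0)->write 1,move R,goto C. Now: state=C, head=1, tape[-1..3]=01110 (head:   ^)
Step 6: in state C at pos 1, read 1 -> (C,1)->write 1,move L,goto A. Now: state=A, head=0, tape[-1..3]=01110 (head:  ^)
Step 7: in state A at pos 0, read 1 -> (A,1)->write 0,move L,goto C. Now: state=C, head=-1, tape[-2..3]=000110 (head:  ^)
Step 8: in state C at pos -1, read 0 -> (C,0)->write 0,move L,goto B. Now: state=B, head=-2, tape[-3..3]=0000110 (head:  ^)
Step 9: in state B at pos -2, read 0 -> (B,0)->write 0,move R,goto D. Now: state=D, head=-1, tape[-3..3]=0000110 (head:   ^)
Step 10: in state D at pos -1, read 0 -> (D,0)->write 1,move R,goto C. Now: state=C, head=0, tape[-3..3]=0010110 (head:    ^)
Step 11: in state C at pos 0, read 0 -> (C,0)->write 0,move L,goto B. Now: state=B, head=-1, tape[-3..3]=0010110 (head:   ^)

Answer: -1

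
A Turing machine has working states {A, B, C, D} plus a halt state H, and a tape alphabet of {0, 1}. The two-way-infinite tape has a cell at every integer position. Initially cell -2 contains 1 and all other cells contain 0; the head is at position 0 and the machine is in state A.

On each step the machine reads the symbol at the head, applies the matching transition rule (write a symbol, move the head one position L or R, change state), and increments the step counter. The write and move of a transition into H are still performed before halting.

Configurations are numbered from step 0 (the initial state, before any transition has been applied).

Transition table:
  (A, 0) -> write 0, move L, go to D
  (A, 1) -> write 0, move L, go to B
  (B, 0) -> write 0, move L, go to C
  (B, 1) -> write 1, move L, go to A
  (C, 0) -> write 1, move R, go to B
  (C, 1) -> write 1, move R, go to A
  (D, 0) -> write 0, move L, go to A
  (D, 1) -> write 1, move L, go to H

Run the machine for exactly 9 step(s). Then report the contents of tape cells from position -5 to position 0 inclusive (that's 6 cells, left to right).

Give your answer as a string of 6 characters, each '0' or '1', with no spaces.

Answer: 010000

Derivation:
Step 1: in state A at pos 0, read 0 -> (A,0)->write 0,move L,goto D. Now: state=D, head=-1, tape[-3..1]=01000 (head:   ^)
Step 2: in state D at pos -1, read 0 -> (D,0)->write 0,move L,goto A. Now: state=A, head=-2, tape[-3..1]=01000 (head:  ^)
Step 3: in state A at pos -2, read 1 -> (A,1)->write 0,move L,goto B. Now: state=B, head=-3, tape[-4..1]=000000 (head:  ^)
Step 4: in state B at pos -3, read 0 -> (B,0)->write 0,move L,goto C. Now: state=C, head=-4, tape[-5..1]=0000000 (head:  ^)
Step 5: in state C at pos -4, read 0 -> (C,0)->write 1,move R,goto B. Now: state=B, head=-3, tape[-5..1]=0100000 (head:   ^)
Step 6: in state B at pos -3, read 0 -> (B,0)->write 0,move L,goto C. Now: state=C, head=-4, tape[-5..1]=0100000 (head:  ^)
Step 7: in state C at pos -4, read 1 -> (C,1)->write 1,move R,goto A. Now: state=A, head=-3, tape[-5..1]=0100000 (head:   ^)
Step 8: in state A at pos -3, read 0 -> (A,0)->write 0,move L,goto D. Now: state=D, head=-4, tape[-5..1]=0100000 (head:  ^)
Step 9: in state D at pos -4, read 1 -> (D,1)->write 1,move L,goto H. Now: state=H, head=-5, tape[-6..1]=00100000 (head:  ^)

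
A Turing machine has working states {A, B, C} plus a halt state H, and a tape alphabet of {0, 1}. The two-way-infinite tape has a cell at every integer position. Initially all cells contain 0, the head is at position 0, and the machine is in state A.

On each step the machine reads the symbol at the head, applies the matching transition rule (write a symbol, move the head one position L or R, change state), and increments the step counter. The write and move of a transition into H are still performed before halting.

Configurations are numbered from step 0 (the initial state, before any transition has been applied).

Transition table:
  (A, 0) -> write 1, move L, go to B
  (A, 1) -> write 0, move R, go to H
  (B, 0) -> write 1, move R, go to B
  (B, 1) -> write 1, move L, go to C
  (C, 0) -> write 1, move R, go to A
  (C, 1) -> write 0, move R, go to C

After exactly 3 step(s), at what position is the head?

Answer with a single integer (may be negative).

Step 1: in state A at pos 0, read 0 -> (A,0)->write 1,move L,goto B. Now: state=B, head=-1, tape[-2..1]=0010 (head:  ^)
Step 2: in state B at pos -1, read 0 -> (B,0)->write 1,move R,goto B. Now: state=B, head=0, tape[-2..1]=0110 (head:   ^)
Step 3: in state B at pos 0, read 1 -> (B,1)->write 1,move L,goto C. Now: state=C, head=-1, tape[-2..1]=0110 (head:  ^)

Answer: -1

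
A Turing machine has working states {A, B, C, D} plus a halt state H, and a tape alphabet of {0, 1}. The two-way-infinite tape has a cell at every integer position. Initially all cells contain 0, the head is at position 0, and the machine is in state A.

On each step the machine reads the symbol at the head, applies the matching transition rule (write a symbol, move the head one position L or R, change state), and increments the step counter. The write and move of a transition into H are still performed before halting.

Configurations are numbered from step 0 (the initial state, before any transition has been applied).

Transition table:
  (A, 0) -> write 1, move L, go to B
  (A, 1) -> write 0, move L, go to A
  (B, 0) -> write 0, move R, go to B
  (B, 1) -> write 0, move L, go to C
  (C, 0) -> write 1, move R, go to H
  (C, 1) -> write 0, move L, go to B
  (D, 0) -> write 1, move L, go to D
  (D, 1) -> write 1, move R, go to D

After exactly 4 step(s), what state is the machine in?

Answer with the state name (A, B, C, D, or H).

Answer: H

Derivation:
Step 1: in state A at pos 0, read 0 -> (A,0)->write 1,move L,goto B. Now: state=B, head=-1, tape[-2..1]=0010 (head:  ^)
Step 2: in state B at pos -1, read 0 -> (B,0)->write 0,move R,goto B. Now: state=B, head=0, tape[-2..1]=0010 (head:   ^)
Step 3: in state B at pos 0, read 1 -> (B,1)->write 0,move L,goto C. Now: state=C, head=-1, tape[-2..1]=0000 (head:  ^)
Step 4: in state C at pos -1, read 0 -> (C,0)->write 1,move R,goto H. Now: state=H, head=0, tape[-2..1]=0100 (head:   ^)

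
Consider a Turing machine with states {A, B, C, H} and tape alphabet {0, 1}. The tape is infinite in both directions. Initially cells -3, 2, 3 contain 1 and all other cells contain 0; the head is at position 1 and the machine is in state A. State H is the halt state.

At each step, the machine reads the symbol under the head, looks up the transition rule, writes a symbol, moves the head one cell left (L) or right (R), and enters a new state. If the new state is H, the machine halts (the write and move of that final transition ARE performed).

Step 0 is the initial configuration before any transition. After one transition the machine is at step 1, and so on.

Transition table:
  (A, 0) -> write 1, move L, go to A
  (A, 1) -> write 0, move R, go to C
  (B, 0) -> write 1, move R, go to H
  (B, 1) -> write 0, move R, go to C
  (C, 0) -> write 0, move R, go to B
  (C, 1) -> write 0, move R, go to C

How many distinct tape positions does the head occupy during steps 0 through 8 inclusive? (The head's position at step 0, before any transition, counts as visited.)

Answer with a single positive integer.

Answer: 5

Derivation:
Step 1: in state A at pos 1, read 0 -> (A,0)->write 1,move L,goto A. Now: state=A, head=0, tape[-4..4]=010001110 (head:     ^)
Step 2: in state A at pos 0, read 0 -> (A,0)->write 1,move L,goto A. Now: state=A, head=-1, tape[-4..4]=010011110 (head:    ^)
Step 3: in state A at pos -1, read 0 -> (A,0)->write 1,move L,goto A. Now: state=A, head=-2, tape[-4..4]=010111110 (head:   ^)
Step 4: in state A at pos -2, read 0 -> (A,0)->write 1,move L,goto A. Now: state=A, head=-3, tape[-4..4]=011111110 (head:  ^)
Step 5: in state A at pos -3, read 1 -> (A,1)->write 0,move R,goto C. Now: state=C, head=-2, tape[-4..4]=001111110 (head:   ^)
Step 6: in state C at pos -2, read 1 -> (C,1)->write 0,move R,goto C. Now: state=C, head=-1, tape[-4..4]=000111110 (head:    ^)
Step 7: in state C at pos -1, read 1 -> (C,1)->write 0,move R,goto C. Now: state=C, head=0, tape[-4..4]=000011110 (head:     ^)
Step 8: in state C at pos 0, read 1 -> (C,1)->write 0,move R,goto C. Now: state=C, head=1, tape[-4..4]=000001110 (head:      ^)
Head positions at steps 0..8: starting at 1, distinct positions visited = {-3, -2, -1, 0, 1} -> 5 position(s)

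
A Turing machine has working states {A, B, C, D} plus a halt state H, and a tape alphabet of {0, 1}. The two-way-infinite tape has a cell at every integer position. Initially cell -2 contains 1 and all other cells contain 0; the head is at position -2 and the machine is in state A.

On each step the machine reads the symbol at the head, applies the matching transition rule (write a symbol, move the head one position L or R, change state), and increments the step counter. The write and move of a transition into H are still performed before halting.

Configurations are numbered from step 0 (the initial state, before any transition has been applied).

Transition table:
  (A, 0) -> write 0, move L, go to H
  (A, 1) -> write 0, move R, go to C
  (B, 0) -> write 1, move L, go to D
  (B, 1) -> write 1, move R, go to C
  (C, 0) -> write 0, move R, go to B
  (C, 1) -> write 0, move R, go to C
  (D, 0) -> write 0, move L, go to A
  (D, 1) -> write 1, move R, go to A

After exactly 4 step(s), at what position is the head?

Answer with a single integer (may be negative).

Answer: -2

Derivation:
Step 1: in state A at pos -2, read 1 -> (A,1)->write 0,move R,goto C. Now: state=C, head=-1, tape[-3..0]=0000 (head:   ^)
Step 2: in state C at pos -1, read 0 -> (C,0)->write 0,move R,goto B. Now: state=B, head=0, tape[-3..1]=00000 (head:    ^)
Step 3: in state B at pos 0, read 0 -> (B,0)->write 1,move L,goto D. Now: state=D, head=-1, tape[-3..1]=00010 (head:   ^)
Step 4: in state D at pos -1, read 0 -> (D,0)->write 0,move L,goto A. Now: state=A, head=-2, tape[-3..1]=00010 (head:  ^)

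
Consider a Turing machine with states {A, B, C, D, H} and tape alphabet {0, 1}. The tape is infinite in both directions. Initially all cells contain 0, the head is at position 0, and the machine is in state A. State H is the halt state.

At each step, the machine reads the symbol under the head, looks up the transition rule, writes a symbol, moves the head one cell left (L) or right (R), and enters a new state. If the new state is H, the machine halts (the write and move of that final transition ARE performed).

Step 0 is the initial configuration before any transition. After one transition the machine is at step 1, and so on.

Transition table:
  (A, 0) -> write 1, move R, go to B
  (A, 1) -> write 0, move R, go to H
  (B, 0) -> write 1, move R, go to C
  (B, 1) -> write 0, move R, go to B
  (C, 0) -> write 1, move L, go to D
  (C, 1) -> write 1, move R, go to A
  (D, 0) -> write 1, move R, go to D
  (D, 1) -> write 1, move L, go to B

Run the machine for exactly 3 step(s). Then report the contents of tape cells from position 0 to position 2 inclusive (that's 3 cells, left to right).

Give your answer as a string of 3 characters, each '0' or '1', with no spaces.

Answer: 111

Derivation:
Step 1: in state A at pos 0, read 0 -> (A,0)->write 1,move R,goto B. Now: state=B, head=1, tape[-1..2]=0100 (head:   ^)
Step 2: in state B at pos 1, read 0 -> (B,0)->write 1,move R,goto C. Now: state=C, head=2, tape[-1..3]=01100 (head:    ^)
Step 3: in state C at pos 2, read 0 -> (C,0)->write 1,move L,goto D. Now: state=D, head=1, tape[-1..3]=01110 (head:   ^)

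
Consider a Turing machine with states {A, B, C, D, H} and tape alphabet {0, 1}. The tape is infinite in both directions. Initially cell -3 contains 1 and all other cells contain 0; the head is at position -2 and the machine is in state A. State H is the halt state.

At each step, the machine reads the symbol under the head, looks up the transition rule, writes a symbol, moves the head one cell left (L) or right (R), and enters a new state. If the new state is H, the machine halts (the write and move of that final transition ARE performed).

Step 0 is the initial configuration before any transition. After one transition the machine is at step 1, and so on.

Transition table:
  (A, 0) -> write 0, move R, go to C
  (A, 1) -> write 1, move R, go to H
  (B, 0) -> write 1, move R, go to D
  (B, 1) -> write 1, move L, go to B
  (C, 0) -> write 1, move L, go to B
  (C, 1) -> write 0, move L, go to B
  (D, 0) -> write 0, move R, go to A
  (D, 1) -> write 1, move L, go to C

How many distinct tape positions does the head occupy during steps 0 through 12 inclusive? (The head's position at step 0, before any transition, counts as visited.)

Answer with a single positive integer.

Answer: 5

Derivation:
Step 1: in state A at pos -2, read 0 -> (A,0)->write 0,move R,goto C. Now: state=C, head=-1, tape[-4..0]=01000 (head:    ^)
Step 2: in state C at pos -1, read 0 -> (C,0)->write 1,move L,goto B. Now: state=B, head=-2, tape[-4..0]=01010 (head:   ^)
Step 3: in state B at pos -2, read 0 -> (B,0)->write 1,move R,goto D. Now: state=D, head=-1, tape[-4..0]=01110 (head:    ^)
Step 4: in state D at pos -1, read 1 -> (D,1)->write 1,move L,goto C. Now: state=C, head=-2, tape[-4..0]=01110 (head:   ^)
Step 5: in state C at pos -2, read 1 -> (C,1)->write 0,move L,goto B. Now: state=B, head=-3, tape[-4..0]=01010 (head:  ^)
Step 6: in state B at pos -3, read 1 -> (B,1)->write 1,move L,goto B. Now: state=B, head=-4, tape[-5..0]=001010 (head:  ^)
Step 7: in state B at pos -4, read 0 -> (B,0)->write 1,move R,goto D. Now: state=D, head=-3, tape[-5..0]=011010 (head:   ^)
Step 8: in state D at pos -3, read 1 -> (D,1)->write 1,move L,goto C. Now: state=C, head=-4, tape[-5..0]=011010 (head:  ^)
Step 9: in state C at pos -4, read 1 -> (C,1)->write 0,move L,goto B. Now: state=B, head=-5, tape[-6..0]=0001010 (head:  ^)
Step 10: in state B at pos -5, read 0 -> (B,0)->write 1,move R,goto D. Now: state=D, head=-4, tape[-6..0]=0101010 (head:   ^)
Step 11: in state D at pos -4, read 0 -> (D,0)->write 0,move R,goto A. Now: state=A, head=-3, tape[-6..0]=0101010 (head:    ^)
Step 12: in state A at pos -3, read 1 -> (A,1)->write 1,move R,goto H. Now: state=H, head=-2, tape[-6..0]=0101010 (head:     ^)
Head positions at steps 0..12: starting at -2, distinct positions visited = {-5, -4, -3, -2, -1} -> 5 position(s)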